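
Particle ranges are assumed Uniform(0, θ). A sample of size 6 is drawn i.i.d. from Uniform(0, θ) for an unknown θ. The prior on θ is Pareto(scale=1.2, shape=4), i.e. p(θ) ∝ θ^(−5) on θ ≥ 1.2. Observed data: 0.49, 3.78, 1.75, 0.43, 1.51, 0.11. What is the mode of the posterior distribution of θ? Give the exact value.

θ̂_MAP = 3.78

The Uniform(0, θ) likelihood is θ^(−n) for θ ≥ max(xᵢ), zero otherwise. Here max(xᵢ) = 3.78.
Posterior ∝ θ^(−5) · θ^(−6) = θ^(−11) on θ ≥ max(1.2, 3.78) = 3.78.
This density is strictly decreasing in θ, so the posterior mode lies at the lower boundary of the support.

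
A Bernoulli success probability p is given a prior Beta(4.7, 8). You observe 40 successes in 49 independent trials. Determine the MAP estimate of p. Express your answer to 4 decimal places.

p̂_MAP = 0.7320

Prior: Beta(4.7, 8).
Data: 40 successes in 49 trials. The binomial likelihood contributes p^40(1−p)^9, so the posterior is Beta(4.7+40, 8+9) = Beta(44.7, 17).
For Beta(a, b) with a, b > 1 the mode is (a−1)/(a+b−2) = 43.7/59.7 ≈ 0.7320.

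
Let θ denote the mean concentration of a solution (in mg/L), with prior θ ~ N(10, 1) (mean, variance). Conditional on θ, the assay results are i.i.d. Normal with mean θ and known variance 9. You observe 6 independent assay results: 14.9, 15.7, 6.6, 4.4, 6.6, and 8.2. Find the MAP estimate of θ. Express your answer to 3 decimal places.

n = 6; x̄ = (14.9 + 15.7 + 6.6 + 4.4 + 6.6 + 8.2)/6 = 56.4/6 = 9.4.
For a Normal prior and Normal likelihood with known variance, the posterior is Normal; its mode equals its mean, the precision-weighted average.
Prior precision 1/σ₀² = 1/1 = 1; data precision n/σ² = 6/9 = 2/3.
θ̂ = (1·10 + (2/3)·9.4) / (1 + 2/3) = (244/15)/(5/3) = 9.760.

θ̂_MAP = 9.760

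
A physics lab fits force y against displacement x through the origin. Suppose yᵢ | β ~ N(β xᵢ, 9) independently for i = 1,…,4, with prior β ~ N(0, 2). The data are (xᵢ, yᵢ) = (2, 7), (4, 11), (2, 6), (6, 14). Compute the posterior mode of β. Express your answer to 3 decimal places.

log p(β | y) = −Σ(yᵢ − βxᵢ)²/(2·9) − β²/(2·2) + const.
Setting the derivative to zero: Σxᵢ(yᵢ − βxᵢ)/9 − β/2 = 0, so β = Σxᵢyᵢ / (Σxᵢ² + σ²/τ²).
Σxᵢyᵢ = 2·7 + 4·11 + 2·6 + 6·14 = 154; Σxᵢ² = 60; σ²/τ² = 4.5.
β̂_MAP = 154 / (60 + 4.5) = 154/64.5 ≈ 2.388.

β̂_MAP = 2.388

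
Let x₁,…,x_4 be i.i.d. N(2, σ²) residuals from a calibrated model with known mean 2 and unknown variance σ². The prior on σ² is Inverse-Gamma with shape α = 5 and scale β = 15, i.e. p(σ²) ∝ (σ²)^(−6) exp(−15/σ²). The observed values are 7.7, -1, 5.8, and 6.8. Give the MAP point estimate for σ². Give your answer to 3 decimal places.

Sum of squared deviations about the known mean: SS = (7.7−2)² + (-1−2)² + (5.8−2)² + (6.8−2)² = 78.97.
The Normal likelihood contributes (σ²)^(−n/2) exp(−SS/(2σ²)), so the posterior is Inverse-Gamma(α + n/2, β + SS/2) = Inverse-Gamma(7, 54.485).
The mode of Inverse-Gamma(a, b) is b/(a+1) = 54.485/8 ≈ 6.811.

σ̂²_MAP = 6.811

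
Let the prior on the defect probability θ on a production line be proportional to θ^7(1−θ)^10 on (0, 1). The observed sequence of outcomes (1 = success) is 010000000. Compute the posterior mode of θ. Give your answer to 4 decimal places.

The prior density ∝ θ^7(1−θ)^10 is the kernel of Beta(8, 11).
Data: 1 success in 9 trials (from the sequence). The binomial likelihood contributes θ(1−θ)^8, so the posterior is Beta(8+1, 11+8) = Beta(9, 19).
For Beta(a, b) with a, b > 1 the mode is (a−1)/(a+b−2) = 8/26 ≈ 0.3077.

θ̂_MAP = 0.3077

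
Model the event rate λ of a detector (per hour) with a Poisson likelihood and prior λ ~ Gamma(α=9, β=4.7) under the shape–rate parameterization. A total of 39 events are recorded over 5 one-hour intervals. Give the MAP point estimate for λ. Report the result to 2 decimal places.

Σxᵢ = 39, n = 5.
Posterior ∝ λ^8e^(−4.7λ) · λ^39e^(−5λ) = λ^47e^(−9.7λ), i.e. Gamma(shape=48, rate=9.7).
The mode of a Gamma(a, b) with a ≥ 1 (shape–rate) is (a−1)/b = 47/9.7 ≈ 4.85.

λ̂_MAP = 4.85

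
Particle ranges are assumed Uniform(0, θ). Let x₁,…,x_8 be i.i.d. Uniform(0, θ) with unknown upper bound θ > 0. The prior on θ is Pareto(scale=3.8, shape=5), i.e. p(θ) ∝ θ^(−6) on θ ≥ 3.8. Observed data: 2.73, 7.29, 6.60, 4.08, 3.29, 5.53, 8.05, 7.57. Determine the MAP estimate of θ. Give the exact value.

θ̂_MAP = 8.05

The Uniform(0, θ) likelihood is θ^(−n) for θ ≥ max(xᵢ), zero otherwise. Here max(xᵢ) = 8.05.
Posterior ∝ θ^(−6) · θ^(−8) = θ^(−14) on θ ≥ max(3.8, 8.05) = 8.05.
This density is strictly decreasing in θ, so the posterior mode lies at the lower boundary of the support.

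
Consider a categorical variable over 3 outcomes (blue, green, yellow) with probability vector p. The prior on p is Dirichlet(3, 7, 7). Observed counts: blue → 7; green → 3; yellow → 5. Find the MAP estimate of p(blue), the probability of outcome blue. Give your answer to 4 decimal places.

MAP estimate of p(blue) = 0.3103

The posterior is Dirichlet(αᵢ + nᵢ) = Dirichlet(10, 10, 12).
For a Dirichlet(a₁,…,a_K) with all aᵢ > 1, the mode has j-th component (aⱼ − 1)/(Σaᵢ − K).
Here Σaᵢ = 32 and K = 3, so p(blue) = (10 − 1)/(32 − 3) = 9/29 ≈ 0.3103.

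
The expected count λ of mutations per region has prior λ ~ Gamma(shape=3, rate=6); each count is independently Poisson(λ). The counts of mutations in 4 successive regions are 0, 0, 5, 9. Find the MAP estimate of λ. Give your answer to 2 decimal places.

Σxᵢ = 0+0+5+9 = 14, with n = 4.
Posterior ∝ λ^2e^(−6λ) · λ^14e^(−4λ) = λ^16e^(−10λ), i.e. Gamma(shape=17, rate=10).
The mode of a Gamma(a, b) with a ≥ 1 (shape–rate) is (a−1)/b = 16/10 ≈ 1.60.

λ̂_MAP = 1.60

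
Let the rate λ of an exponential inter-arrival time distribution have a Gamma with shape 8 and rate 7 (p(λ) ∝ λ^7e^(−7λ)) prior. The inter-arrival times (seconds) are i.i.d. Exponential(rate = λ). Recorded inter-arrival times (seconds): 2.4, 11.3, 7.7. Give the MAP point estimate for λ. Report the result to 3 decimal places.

The Exponential(rate=λ) likelihood is ∝ λ^n e^(−λΣtᵢ). Here n = 3 and Σtᵢ = 2.4 + 11.3 + 7.7 = 21.4.
Posterior ∝ λ^7e^(−7λ) · λ^3e^(−21.4λ) = λ^10e^(−28.4λ), i.e. Gamma(11, 28.4).
Mode = (a−1)/b = 10/28.4 ≈ 0.352.

λ̂_MAP = 0.352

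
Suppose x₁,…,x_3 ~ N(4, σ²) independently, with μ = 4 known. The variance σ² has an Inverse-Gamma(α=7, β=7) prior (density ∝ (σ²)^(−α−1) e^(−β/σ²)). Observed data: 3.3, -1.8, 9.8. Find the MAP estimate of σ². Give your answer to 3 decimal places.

Sum of squared deviations about the known mean: SS = (3.3−4)² + (-1.8−4)² + (9.8−4)² = 67.77.
The Normal likelihood contributes (σ²)^(−n/2) exp(−SS/(2σ²)), so the posterior is Inverse-Gamma(α + n/2, β + SS/2) = Inverse-Gamma(8.5, 40.885).
The mode of Inverse-Gamma(a, b) is b/(a+1) = 40.885/9.5 ≈ 4.304.

σ̂²_MAP = 4.304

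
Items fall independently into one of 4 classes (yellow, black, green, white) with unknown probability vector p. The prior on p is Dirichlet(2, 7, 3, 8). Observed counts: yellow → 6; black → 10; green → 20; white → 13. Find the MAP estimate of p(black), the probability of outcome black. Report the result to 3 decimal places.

The posterior is Dirichlet(αᵢ + nᵢ) = Dirichlet(8, 17, 23, 21).
For a Dirichlet(a₁,…,a_K) with all aᵢ > 1, the mode has j-th component (aⱼ − 1)/(Σaᵢ − K).
Here Σaᵢ = 69 and K = 4, so p(black) = (17 − 1)/(69 − 4) = 16/65 ≈ 0.246.

MAP estimate of p(black) = 0.246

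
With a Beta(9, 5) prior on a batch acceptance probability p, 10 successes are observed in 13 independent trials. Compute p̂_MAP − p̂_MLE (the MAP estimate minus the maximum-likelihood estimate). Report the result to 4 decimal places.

MAP − MLE = -0.0492

Posterior is Beta(19, 8); MAP = (19−1)/(27−2) = 18/25 ≈ 0.72000.
MLE ignores the prior: p̂_MLE = k/n = 10/13 ≈ 0.76923.
Difference = 18/25 − 10/13 = -16/325 ≈ -0.0492.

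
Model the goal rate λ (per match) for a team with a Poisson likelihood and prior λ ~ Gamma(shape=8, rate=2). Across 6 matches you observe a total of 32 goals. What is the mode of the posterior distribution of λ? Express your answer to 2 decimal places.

Σxᵢ = 32, n = 6.
Posterior ∝ λ^7e^(−2λ) · λ^32e^(−6λ) = λ^39e^(−8λ), i.e. Gamma(shape=40, rate=8).
The mode of a Gamma(a, b) with a ≥ 1 (shape–rate) is (a−1)/b = 39/8 ≈ 4.88.

λ̂_MAP = 4.88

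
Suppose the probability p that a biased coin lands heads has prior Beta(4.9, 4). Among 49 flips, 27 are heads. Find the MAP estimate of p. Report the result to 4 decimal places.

p̂_MAP = 0.5528

Prior: Beta(4.9, 4).
Data: 27 successes in 49 trials. The binomial likelihood contributes p^27(1−p)^22, so the posterior is Beta(4.9+27, 4+22) = Beta(31.9, 26).
For Beta(a, b) with a, b > 1 the mode is (a−1)/(a+b−2) = 30.9/55.9 ≈ 0.5528.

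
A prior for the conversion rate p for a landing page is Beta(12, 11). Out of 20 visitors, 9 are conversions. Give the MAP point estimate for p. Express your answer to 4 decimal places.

p̂_MAP = 0.4878

Prior: Beta(12, 11).
Data: 9 successes in 20 trials. The binomial likelihood contributes p^9(1−p)^11, so the posterior is Beta(12+9, 11+11) = Beta(21, 22).
For Beta(a, b) with a, b > 1 the mode is (a−1)/(a+b−2) = 20/41 ≈ 0.4878.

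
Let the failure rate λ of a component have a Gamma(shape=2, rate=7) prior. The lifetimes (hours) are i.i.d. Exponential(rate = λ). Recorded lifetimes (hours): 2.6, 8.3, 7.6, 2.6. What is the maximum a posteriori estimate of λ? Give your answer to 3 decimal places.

λ̂_MAP = 0.178

The Exponential(rate=λ) likelihood is ∝ λ^n e^(−λΣtᵢ). Here n = 4 and Σtᵢ = 2.6 + 8.3 + 7.6 + 2.6 = 21.1.
Posterior ∝ λe^(−7λ) · λ^4e^(−21.1λ) = λ^5e^(−28.1λ), i.e. Gamma(6, 28.1).
Mode = (a−1)/b = 5/28.1 ≈ 0.178.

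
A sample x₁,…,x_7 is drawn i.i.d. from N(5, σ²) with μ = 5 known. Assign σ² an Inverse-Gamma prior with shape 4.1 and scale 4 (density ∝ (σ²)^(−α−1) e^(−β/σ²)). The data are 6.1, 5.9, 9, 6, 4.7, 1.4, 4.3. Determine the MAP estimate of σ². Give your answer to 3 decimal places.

Sum of squared deviations about the known mean: SS = (6.1−5)² + (5.9−5)² + (9−5)² + (6−5)² + (4.7−5)² + (1.4−5)² + (4.3−5)² = 32.56.
The Normal likelihood contributes (σ²)^(−n/2) exp(−SS/(2σ²)), so the posterior is Inverse-Gamma(α + n/2, β + SS/2) = Inverse-Gamma(7.6, 20.28).
The mode of Inverse-Gamma(a, b) is b/(a+1) = 20.28/8.6 ≈ 2.358.

σ̂²_MAP = 2.358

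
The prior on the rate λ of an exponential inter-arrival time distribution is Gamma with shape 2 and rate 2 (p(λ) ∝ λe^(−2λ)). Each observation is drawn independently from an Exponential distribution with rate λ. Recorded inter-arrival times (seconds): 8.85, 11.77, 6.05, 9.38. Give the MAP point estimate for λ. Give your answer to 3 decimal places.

The Exponential(rate=λ) likelihood is ∝ λ^n e^(−λΣtᵢ). Here n = 4 and Σtᵢ = 8.85 + 11.77 + 6.05 + 9.38 = 36.05.
Posterior ∝ λe^(−2λ) · λ^4e^(−36.05λ) = λ^5e^(−38.05λ), i.e. Gamma(6, 38.05).
Mode = (a−1)/b = 5/38.05 ≈ 0.131.

λ̂_MAP = 0.131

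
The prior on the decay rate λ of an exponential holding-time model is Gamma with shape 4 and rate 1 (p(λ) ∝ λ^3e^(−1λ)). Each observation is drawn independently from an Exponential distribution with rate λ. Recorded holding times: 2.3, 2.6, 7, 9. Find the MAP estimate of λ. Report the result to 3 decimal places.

λ̂_MAP = 0.320

The Exponential(rate=λ) likelihood is ∝ λ^n e^(−λΣtᵢ). Here n = 4 and Σtᵢ = 2.3 + 2.6 + 7 + 9 = 20.9.
Posterior ∝ λ^3e^(−1λ) · λ^4e^(−20.9λ) = λ^7e^(−21.9λ), i.e. Gamma(8, 21.9).
Mode = (a−1)/b = 7/21.9 ≈ 0.320.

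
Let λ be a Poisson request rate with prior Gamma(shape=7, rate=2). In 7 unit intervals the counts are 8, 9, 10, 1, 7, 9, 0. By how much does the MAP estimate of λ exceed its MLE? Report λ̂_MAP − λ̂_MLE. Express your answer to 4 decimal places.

Σxᵢ = 44. Posterior is Gamma(51, 9); MAP = (51−1)/9 = 50/9 ≈ 5.55556.
MLE = x̄ = 44/7 ≈ 6.28571.
Difference = 50/9 − 44/7 = -46/63 ≈ -0.7302.

MAP − MLE = -0.7302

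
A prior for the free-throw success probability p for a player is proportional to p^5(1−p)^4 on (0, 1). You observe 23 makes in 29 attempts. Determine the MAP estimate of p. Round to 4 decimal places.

The prior density ∝ p^5(1−p)^4 is the kernel of Beta(6, 5).
Data: 23 successes in 29 trials. The binomial likelihood contributes p^23(1−p)^6, so the posterior is Beta(6+23, 5+6) = Beta(29, 11).
For Beta(a, b) with a, b > 1 the mode is (a−1)/(a+b−2) = 28/38 ≈ 0.7368.

p̂_MAP = 0.7368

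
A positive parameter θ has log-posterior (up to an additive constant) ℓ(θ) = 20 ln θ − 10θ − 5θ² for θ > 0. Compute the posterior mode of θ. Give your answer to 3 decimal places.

θ̂_MAP = 1.000

ℓ'(θ) = 20/θ − 10 − 10θ. Setting this to zero and multiplying by θ: 10θ² + 10θ − 20 = 0.
θ = (−10 + √(10² + 4·10·20)) / (2·10) = (−10 + √900) / 20 = (−10 + 30)/20 = 1.
ℓ''(θ) = −20/θ² − 10 < 0, confirming a maximum.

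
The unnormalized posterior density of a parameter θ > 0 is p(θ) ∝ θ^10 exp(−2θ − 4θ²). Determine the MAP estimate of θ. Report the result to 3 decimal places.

θ̂_MAP = 1.000

ℓ'(θ) = 10/θ − 2 − 8θ. Setting this to zero and multiplying by θ: 8θ² + 2θ − 10 = 0.
θ = (−2 + √(2² + 4·8·10)) / (2·8) = (−2 + √324) / 16 = (−2 + 18)/16 = 1.
ℓ''(θ) = −10/θ² − 8 < 0, confirming a maximum.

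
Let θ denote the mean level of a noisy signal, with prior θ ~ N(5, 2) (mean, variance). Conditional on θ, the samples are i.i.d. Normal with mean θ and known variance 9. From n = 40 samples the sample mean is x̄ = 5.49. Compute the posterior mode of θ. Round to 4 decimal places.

n = 40, x̄ = 5.49.
For a Normal prior and Normal likelihood with known variance, the posterior is Normal; its mode equals its mean, the precision-weighted average.
Prior precision 1/σ₀² = 1/2 = 0.5; data precision n/σ² = 40/9.
θ̂ = (0.5·5 + (40/9)·5.49) / (0.5 + 40/9) = 26.9/(89/18) = 2421/445 ≈ 5.4404.

θ̂_MAP = 5.4404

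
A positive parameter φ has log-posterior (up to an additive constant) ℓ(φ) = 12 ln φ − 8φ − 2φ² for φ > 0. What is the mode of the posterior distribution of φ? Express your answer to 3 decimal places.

φ̂_MAP = 1.000

ℓ'(φ) = 12/φ − 8 − 4φ. Setting this to zero and multiplying by φ: 4φ² + 8φ − 12 = 0.
φ = (−8 + √(8² + 4·4·12)) / (2·4) = (−8 + √256) / 8 = (−8 + 16)/8 = 1.
ℓ''(φ) = −12/φ² − 4 < 0, confirming a maximum.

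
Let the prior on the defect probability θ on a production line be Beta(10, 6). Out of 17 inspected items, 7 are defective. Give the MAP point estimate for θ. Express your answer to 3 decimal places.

Prior: Beta(10, 6).
Data: 7 successes in 17 trials. The binomial likelihood contributes θ^7(1−θ)^10, so the posterior is Beta(10+7, 6+10) = Beta(17, 16).
For Beta(a, b) with a, b > 1 the mode is (a−1)/(a+b−2) = 16/31 ≈ 0.516.

θ̂_MAP = 0.516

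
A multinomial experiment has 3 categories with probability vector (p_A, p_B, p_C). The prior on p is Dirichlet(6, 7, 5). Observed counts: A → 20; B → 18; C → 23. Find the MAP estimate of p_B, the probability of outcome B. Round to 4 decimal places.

The posterior is Dirichlet(αᵢ + nᵢ) = Dirichlet(26, 25, 28).
For a Dirichlet(a₁,…,a_K) with all aᵢ > 1, the mode has j-th component (aⱼ − 1)/(Σaᵢ − K).
Here Σaᵢ = 79 and K = 3, so p_B = (25 − 1)/(79 − 3) = 24/76 ≈ 0.3158.

MAP estimate of p_B = 0.3158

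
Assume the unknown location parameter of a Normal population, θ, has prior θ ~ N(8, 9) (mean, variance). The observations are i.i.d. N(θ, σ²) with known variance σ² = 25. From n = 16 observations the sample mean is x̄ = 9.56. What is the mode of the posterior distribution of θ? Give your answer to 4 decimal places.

n = 16, x̄ = 9.56.
For a Normal prior and Normal likelihood with known variance, the posterior is Normal; its mode equals its mean, the precision-weighted average.
Prior precision 1/σ₀² = 1/9; data precision n/σ² = 16/25 = 0.64.
θ̂ = ((1/9)·8 + 0.64·9.56) / (1/9 + 0.64) = (39416/5625)/(169/225) = 3032/325 ≈ 9.3292.

θ̂_MAP = 9.3292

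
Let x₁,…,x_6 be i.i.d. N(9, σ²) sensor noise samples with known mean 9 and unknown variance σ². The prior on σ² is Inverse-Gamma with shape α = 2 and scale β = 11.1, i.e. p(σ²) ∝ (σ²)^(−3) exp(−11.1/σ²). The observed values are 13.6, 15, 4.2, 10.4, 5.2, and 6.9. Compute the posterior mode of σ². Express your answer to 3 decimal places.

Sum of squared deviations about the known mean: SS = (13.6−9)² + (15−9)² + (4.2−9)² + (10.4−9)² + (5.2−9)² + (6.9−9)² = 101.01.
The Normal likelihood contributes (σ²)^(−n/2) exp(−SS/(2σ²)), so the posterior is Inverse-Gamma(α + n/2, β + SS/2) = Inverse-Gamma(5, 61.605).
The mode of Inverse-Gamma(a, b) is b/(a+1) = 61.605/6 ≈ 10.268.

σ̂²_MAP = 10.268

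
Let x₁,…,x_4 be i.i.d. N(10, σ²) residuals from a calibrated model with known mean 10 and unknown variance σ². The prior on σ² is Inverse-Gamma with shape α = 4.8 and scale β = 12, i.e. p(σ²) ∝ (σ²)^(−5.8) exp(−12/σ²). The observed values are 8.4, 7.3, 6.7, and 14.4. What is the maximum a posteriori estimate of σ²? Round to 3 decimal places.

σ̂²_MAP = 4.109

Sum of squared deviations about the known mean: SS = (8.4−10)² + (7.3−10)² + (6.7−10)² + (14.4−10)² = 40.1.
The Normal likelihood contributes (σ²)^(−n/2) exp(−SS/(2σ²)), so the posterior is Inverse-Gamma(α + n/2, β + SS/2) = Inverse-Gamma(6.8, 32.05).
The mode of Inverse-Gamma(a, b) is b/(a+1) = 32.05/7.8 ≈ 4.109.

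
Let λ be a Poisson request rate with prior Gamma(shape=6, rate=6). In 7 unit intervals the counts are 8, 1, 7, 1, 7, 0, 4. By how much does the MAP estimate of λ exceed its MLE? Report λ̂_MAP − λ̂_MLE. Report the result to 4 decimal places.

Σxᵢ = 28. Posterior is Gamma(34, 13); MAP = (34−1)/13 = 33/13 ≈ 2.53846.
MLE = x̄ = 28/7 ≈ 4.00000.
Difference = 33/13 − 28/7 = -19/13 ≈ -1.4615.

MAP − MLE = -1.4615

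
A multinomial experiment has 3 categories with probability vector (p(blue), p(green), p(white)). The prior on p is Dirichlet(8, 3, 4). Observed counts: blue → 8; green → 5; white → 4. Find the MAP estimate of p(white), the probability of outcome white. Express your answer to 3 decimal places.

The posterior is Dirichlet(αᵢ + nᵢ) = Dirichlet(16, 8, 8).
For a Dirichlet(a₁,…,a_K) with all aᵢ > 1, the mode has j-th component (aⱼ − 1)/(Σaᵢ − K).
Here Σaᵢ = 32 and K = 3, so p(white) = (8 − 1)/(32 − 3) = 7/29 ≈ 0.241.

MAP estimate of p(white) = 0.241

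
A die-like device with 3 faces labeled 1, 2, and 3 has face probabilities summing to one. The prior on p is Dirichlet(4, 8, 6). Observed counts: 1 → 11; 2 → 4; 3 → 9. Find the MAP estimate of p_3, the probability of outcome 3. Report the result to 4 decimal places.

MAP estimate: 0.3590

The posterior is Dirichlet(αᵢ + nᵢ) = Dirichlet(15, 12, 15).
For a Dirichlet(a₁,…,a_K) with all aᵢ > 1, the mode has j-th component (aⱼ − 1)/(Σaᵢ − K).
Here Σaᵢ = 42 and K = 3, so p_3 = (15 − 1)/(42 − 3) = 14/39 ≈ 0.3590.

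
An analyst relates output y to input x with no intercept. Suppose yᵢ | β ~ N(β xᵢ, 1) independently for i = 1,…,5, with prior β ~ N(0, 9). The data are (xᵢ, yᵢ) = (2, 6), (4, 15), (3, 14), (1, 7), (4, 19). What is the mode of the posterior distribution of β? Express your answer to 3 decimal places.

log p(β | y) = −Σ(yᵢ − βxᵢ)²/(2·1) − β²/(2·9) + const.
Setting the derivative to zero: Σxᵢ(yᵢ − βxᵢ)/1 − β/9 = 0, so β = Σxᵢyᵢ / (Σxᵢ² + σ²/τ²).
Σxᵢyᵢ = 2·6 + 4·15 + 3·14 + 1·7 + 4·19 = 197; Σxᵢ² = 46; σ²/τ² = 1/9.
β̂_MAP = 197 / (46 + 1/9) = 197/(415/9) = 1773/415 ≈ 4.272.

β̂_MAP = 4.272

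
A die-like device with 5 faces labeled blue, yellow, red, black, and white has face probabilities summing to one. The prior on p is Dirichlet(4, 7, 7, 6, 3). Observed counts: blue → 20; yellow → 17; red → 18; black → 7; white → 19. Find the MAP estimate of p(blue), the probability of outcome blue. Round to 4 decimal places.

MAP estimate of p(blue) = 0.2233

The posterior is Dirichlet(αᵢ + nᵢ) = Dirichlet(24, 24, 25, 13, 22).
For a Dirichlet(a₁,…,a_K) with all aᵢ > 1, the mode has j-th component (aⱼ − 1)/(Σaᵢ − K).
Here Σaᵢ = 108 and K = 5, so p(blue) = (24 − 1)/(108 − 5) = 23/103 ≈ 0.2233.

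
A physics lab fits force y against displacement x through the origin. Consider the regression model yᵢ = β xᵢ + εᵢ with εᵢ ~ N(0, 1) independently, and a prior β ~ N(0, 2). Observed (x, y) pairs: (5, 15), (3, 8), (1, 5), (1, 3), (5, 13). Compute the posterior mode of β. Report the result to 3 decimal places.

β̂_MAP = 2.797

log p(β | y) = −Σ(yᵢ − βxᵢ)²/(2·1) − β²/(2·2) + const.
Setting the derivative to zero: Σxᵢ(yᵢ − βxᵢ)/1 − β/2 = 0, so β = Σxᵢyᵢ / (Σxᵢ² + σ²/τ²).
Σxᵢyᵢ = 5·15 + 3·8 + 1·5 + 1·3 + 5·13 = 172; Σxᵢ² = 61; σ²/τ² = 0.5.
β̂_MAP = 172 / (61 + 0.5) = 172/61.5 ≈ 2.797.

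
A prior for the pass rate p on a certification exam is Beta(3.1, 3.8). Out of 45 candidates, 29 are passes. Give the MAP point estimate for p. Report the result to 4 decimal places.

p̂_MAP = 0.6232

Prior: Beta(3.1, 3.8).
Data: 29 successes in 45 trials. The binomial likelihood contributes p^29(1−p)^16, so the posterior is Beta(3.1+29, 3.8+16) = Beta(32.1, 19.8).
For Beta(a, b) with a, b > 1 the mode is (a−1)/(a+b−2) = 31.1/49.9 ≈ 0.6232.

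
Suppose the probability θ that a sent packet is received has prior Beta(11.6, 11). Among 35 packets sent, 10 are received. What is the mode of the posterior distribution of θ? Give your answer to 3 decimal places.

Prior: Beta(11.6, 11).
Data: 10 successes in 35 trials. The binomial likelihood contributes θ^10(1−θ)^25, so the posterior is Beta(11.6+10, 11+25) = Beta(21.6, 36).
For Beta(a, b) with a, b > 1 the mode is (a−1)/(a+b−2) = 20.6/55.6 ≈ 0.371.

θ̂_MAP = 0.371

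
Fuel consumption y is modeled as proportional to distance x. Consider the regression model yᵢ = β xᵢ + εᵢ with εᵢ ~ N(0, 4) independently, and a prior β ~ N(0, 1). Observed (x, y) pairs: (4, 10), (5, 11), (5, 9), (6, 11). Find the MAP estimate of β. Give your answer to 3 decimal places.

log p(β | y) = −Σ(yᵢ − βxᵢ)²/(2·4) − β²/(2·1) + const.
Setting the derivative to zero: Σxᵢ(yᵢ − βxᵢ)/4 − β/1 = 0, so β = Σxᵢyᵢ / (Σxᵢ² + σ²/τ²).
Σxᵢyᵢ = 4·10 + 5·11 + 5·9 + 6·11 = 206; Σxᵢ² = 102; σ²/τ² = 4.
β̂_MAP = 206 / (102 + 4) = 206/106 ≈ 1.943.

β̂_MAP = 1.943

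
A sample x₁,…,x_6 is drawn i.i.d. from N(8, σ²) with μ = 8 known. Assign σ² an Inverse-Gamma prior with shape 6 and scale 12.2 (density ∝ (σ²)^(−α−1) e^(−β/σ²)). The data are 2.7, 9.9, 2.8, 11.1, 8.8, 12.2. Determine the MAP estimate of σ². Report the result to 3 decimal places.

Sum of squared deviations about the known mean: SS = (2.7−8)² + (9.9−8)² + (2.8−8)² + (11.1−8)² + (8.8−8)² + (12.2−8)² = 86.63.
The Normal likelihood contributes (σ²)^(−n/2) exp(−SS/(2σ²)), so the posterior is Inverse-Gamma(α + n/2, β + SS/2) = Inverse-Gamma(9, 55.515).
The mode of Inverse-Gamma(a, b) is b/(a+1) = 55.515/10 ≈ 5.552.

σ̂²_MAP = 5.552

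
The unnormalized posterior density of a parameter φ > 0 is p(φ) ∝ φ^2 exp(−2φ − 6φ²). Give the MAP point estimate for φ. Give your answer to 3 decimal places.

ℓ'(φ) = 2/φ − 2 − 12φ. Setting this to zero and multiplying by φ: 12φ² + 2φ − 2 = 0.
φ = (−2 + √(2² + 4·12·2)) / (2·12) = (−2 + √100) / 24 = (−2 + 10)/24 = 1/3.
ℓ''(φ) = −2/φ² − 12 < 0, confirming a maximum.

φ̂_MAP = 0.333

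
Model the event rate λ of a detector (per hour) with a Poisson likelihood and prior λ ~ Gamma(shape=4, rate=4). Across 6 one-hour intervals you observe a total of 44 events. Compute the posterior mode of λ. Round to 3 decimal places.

λ̂_MAP = 4.700

Σxᵢ = 44, n = 6.
Posterior ∝ λ^3e^(−4λ) · λ^44e^(−6λ) = λ^47e^(−10λ), i.e. Gamma(shape=48, rate=10).
The mode of a Gamma(a, b) with a ≥ 1 (shape–rate) is (a−1)/b = 47/10 ≈ 4.700.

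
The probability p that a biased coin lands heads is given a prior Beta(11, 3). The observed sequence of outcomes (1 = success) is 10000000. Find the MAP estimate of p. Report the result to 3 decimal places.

p̂_MAP = 0.550

Prior: Beta(11, 3).
Data: 1 success in 8 trials (from the sequence). The binomial likelihood contributes p(1−p)^7, so the posterior is Beta(11+1, 3+7) = Beta(12, 10).
For Beta(a, b) with a, b > 1 the mode is (a−1)/(a+b−2) = 11/20 ≈ 0.550.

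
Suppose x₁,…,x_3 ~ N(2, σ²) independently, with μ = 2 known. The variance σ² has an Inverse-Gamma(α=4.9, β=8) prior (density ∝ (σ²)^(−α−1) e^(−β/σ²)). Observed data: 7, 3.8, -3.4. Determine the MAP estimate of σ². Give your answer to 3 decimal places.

σ̂²_MAP = 4.959

Sum of squared deviations about the known mean: SS = (7−2)² + (3.8−2)² + (-3.4−2)² = 57.4.
The Normal likelihood contributes (σ²)^(−n/2) exp(−SS/(2σ²)), so the posterior is Inverse-Gamma(α + n/2, β + SS/2) = Inverse-Gamma(6.4, 36.7).
The mode of Inverse-Gamma(a, b) is b/(a+1) = 36.7/7.4 ≈ 4.959.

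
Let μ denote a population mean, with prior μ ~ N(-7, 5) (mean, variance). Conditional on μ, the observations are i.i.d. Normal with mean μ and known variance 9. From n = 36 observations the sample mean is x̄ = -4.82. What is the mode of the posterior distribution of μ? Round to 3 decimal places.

n = 36, x̄ = -4.82.
For a Normal prior and Normal likelihood with known variance, the posterior is Normal; its mode equals its mean, the precision-weighted average.
Prior precision 1/σ₀² = 1/5 = 0.2; data precision n/σ² = 36/9 = 4.
μ̂ = (0.2·(-7) + 4·(-4.82)) / (0.2 + 4) = (-20.68)/4.2 = -517/105 ≈ -4.924.

μ̂_MAP = -4.924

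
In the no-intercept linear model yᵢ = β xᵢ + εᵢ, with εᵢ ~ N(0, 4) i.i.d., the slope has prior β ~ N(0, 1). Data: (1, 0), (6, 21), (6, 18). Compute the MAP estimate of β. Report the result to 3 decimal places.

β̂_MAP = 3.039

log p(β | y) = −Σ(yᵢ − βxᵢ)²/(2·4) − β²/(2·1) + const.
Setting the derivative to zero: Σxᵢ(yᵢ − βxᵢ)/4 − β/1 = 0, so β = Σxᵢyᵢ / (Σxᵢ² + σ²/τ²).
Σxᵢyᵢ = 1·0 + 6·21 + 6·18 = 234; Σxᵢ² = 73; σ²/τ² = 4.
β̂_MAP = 234 / (73 + 4) = 234/77 ≈ 3.039.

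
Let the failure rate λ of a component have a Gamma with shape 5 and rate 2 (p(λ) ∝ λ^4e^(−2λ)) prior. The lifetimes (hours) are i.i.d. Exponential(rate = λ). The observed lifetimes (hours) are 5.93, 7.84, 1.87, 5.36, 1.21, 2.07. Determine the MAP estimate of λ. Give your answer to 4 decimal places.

λ̂_MAP = 0.3805

The Exponential(rate=λ) likelihood is ∝ λ^n e^(−λΣtᵢ). Here n = 6 and Σtᵢ = 5.93 + 7.84 + 1.87 + 5.36 + 1.21 + 2.07 = 24.28.
Posterior ∝ λ^4e^(−2λ) · λ^6e^(−24.28λ) = λ^10e^(−26.28λ), i.e. Gamma(11, 26.28).
Mode = (a−1)/b = 10/26.28 ≈ 0.3805.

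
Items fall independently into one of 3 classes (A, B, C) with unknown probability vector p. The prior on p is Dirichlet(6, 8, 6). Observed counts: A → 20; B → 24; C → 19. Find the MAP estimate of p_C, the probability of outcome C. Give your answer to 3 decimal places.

MAP estimate of p_C = 0.300

The posterior is Dirichlet(αᵢ + nᵢ) = Dirichlet(26, 32, 25).
For a Dirichlet(a₁,…,a_K) with all aᵢ > 1, the mode has j-th component (aⱼ − 1)/(Σaᵢ − K).
Here Σaᵢ = 83 and K = 3, so p_C = (25 − 1)/(83 − 3) = 24/80 ≈ 0.300.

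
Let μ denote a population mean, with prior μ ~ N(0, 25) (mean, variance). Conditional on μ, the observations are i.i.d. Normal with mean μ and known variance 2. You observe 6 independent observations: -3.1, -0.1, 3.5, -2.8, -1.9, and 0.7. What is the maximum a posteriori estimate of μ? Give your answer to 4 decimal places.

n = 6; x̄ = ((-3.1) + (-0.1) + 3.5 + (-2.8) + (-1.9) + 0.7)/6 = -3.7/6 = -37/60 ≈ -0.6167.
For a Normal prior and Normal likelihood with known variance, the posterior is Normal; its mode equals its mean, the precision-weighted average.
Prior precision 1/σ₀² = 1/25 = 0.04; data precision n/σ² = 6/2 = 3.
μ̂ = (0.04·0 + 3·(-37/60)) / (0.04 + 3) = (-1.85)/3.04 = -185/304 ≈ -0.6086.

μ̂_MAP = -0.6086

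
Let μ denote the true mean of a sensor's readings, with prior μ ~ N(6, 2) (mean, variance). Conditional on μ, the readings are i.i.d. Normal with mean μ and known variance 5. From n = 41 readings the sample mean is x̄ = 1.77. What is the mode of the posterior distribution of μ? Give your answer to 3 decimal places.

n = 41, x̄ = 1.77.
For a Normal prior and Normal likelihood with known variance, the posterior is Normal; its mode equals its mean, the precision-weighted average.
Prior precision 1/σ₀² = 1/2 = 0.5; data precision n/σ² = 41/5 = 8.2.
μ̂ = (0.5·6 + 8.2·1.77) / (0.5 + 8.2) = 17.514/8.7 = 2919/1450 ≈ 2.013.

μ̂_MAP = 2.013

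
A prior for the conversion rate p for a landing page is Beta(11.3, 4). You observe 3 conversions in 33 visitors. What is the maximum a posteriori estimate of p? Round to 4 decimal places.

Prior: Beta(11.3, 4).
Data: 3 successes in 33 trials. The binomial likelihood contributes p^3(1−p)^30, so the posterior is Beta(11.3+3, 4+30) = Beta(14.3, 34).
For Beta(a, b) with a, b > 1 the mode is (a−1)/(a+b−2) = 13.3/46.3 ≈ 0.2873.

p̂_MAP = 0.2873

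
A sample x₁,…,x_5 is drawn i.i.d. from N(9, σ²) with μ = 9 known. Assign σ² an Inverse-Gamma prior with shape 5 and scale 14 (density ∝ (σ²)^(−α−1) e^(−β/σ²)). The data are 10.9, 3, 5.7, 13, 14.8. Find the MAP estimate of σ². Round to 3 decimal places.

Sum of squared deviations about the known mean: SS = (10.9−9)² + (3−9)² + (5.7−9)² + (13−9)² + (14.8−9)² = 100.14.
The Normal likelihood contributes (σ²)^(−n/2) exp(−SS/(2σ²)), so the posterior is Inverse-Gamma(α + n/2, β + SS/2) = Inverse-Gamma(7.5, 64.07).
The mode of Inverse-Gamma(a, b) is b/(a+1) = 64.07/8.5 ≈ 7.538.

σ̂²_MAP = 7.538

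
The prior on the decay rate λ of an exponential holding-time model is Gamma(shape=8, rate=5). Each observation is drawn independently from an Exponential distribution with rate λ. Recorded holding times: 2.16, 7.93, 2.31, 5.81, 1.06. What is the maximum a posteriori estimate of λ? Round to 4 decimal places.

The Exponential(rate=λ) likelihood is ∝ λ^n e^(−λΣtᵢ). Here n = 5 and Σtᵢ = 2.16 + 7.93 + 2.31 + 5.81 + 1.06 = 19.27.
Posterior ∝ λ^7e^(−5λ) · λ^5e^(−19.27λ) = λ^12e^(−24.27λ), i.e. Gamma(13, 24.27).
Mode = (a−1)/b = 12/24.27 ≈ 0.4944.

λ̂_MAP = 0.4944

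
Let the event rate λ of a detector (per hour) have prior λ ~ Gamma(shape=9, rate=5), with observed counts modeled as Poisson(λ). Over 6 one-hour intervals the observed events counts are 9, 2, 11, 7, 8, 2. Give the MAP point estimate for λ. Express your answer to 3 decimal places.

Σxᵢ = 9+2+11+7+8+2 = 39, with n = 6.
Posterior ∝ λ^8e^(−5λ) · λ^39e^(−6λ) = λ^47e^(−11λ), i.e. Gamma(shape=48, rate=11).
The mode of a Gamma(a, b) with a ≥ 1 (shape–rate) is (a−1)/b = 47/11 ≈ 4.273.

λ̂_MAP = 4.273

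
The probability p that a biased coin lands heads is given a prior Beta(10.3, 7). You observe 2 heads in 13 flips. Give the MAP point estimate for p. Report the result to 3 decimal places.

p̂_MAP = 0.399

Prior: Beta(10.3, 7).
Data: 2 successes in 13 trials. The binomial likelihood contributes p^2(1−p)^11, so the posterior is Beta(10.3+2, 7+11) = Beta(12.3, 18).
For Beta(a, b) with a, b > 1 the mode is (a−1)/(a+b−2) = 11.3/28.3 ≈ 0.399.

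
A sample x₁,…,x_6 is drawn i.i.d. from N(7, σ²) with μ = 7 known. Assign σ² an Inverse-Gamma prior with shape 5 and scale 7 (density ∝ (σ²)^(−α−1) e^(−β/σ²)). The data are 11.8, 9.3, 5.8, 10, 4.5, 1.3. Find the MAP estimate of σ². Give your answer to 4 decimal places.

Sum of squared deviations about the known mean: SS = (11.8−7)² + (9.3−7)² + (5.8−7)² + (10−7)² + (4.5−7)² + (1.3−7)² = 77.51.
The Normal likelihood contributes (σ²)^(−n/2) exp(−SS/(2σ²)), so the posterior is Inverse-Gamma(α + n/2, β + SS/2) = Inverse-Gamma(8, 45.755).
The mode of Inverse-Gamma(a, b) is b/(a+1) = 45.755/9 ≈ 5.0839.

σ̂²_MAP = 5.0839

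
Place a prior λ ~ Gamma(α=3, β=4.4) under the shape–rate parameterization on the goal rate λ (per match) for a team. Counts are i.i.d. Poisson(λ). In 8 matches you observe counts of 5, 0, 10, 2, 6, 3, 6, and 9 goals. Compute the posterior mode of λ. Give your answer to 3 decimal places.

Σxᵢ = 5+0+10+2+6+3+6+9 = 41, with n = 8.
Posterior ∝ λ^2e^(−4.4λ) · λ^41e^(−8λ) = λ^43e^(−12.4λ), i.e. Gamma(shape=44, rate=12.4).
The mode of a Gamma(a, b) with a ≥ 1 (shape–rate) is (a−1)/b = 43/12.4 ≈ 3.468.

λ̂_MAP = 3.468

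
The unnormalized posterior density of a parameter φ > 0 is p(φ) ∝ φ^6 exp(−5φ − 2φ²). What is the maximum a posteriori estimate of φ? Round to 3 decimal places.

ℓ'(φ) = 6/φ − 5 − 4φ. Setting this to zero and multiplying by φ: 4φ² + 5φ − 6 = 0.
φ = (−5 + √(5² + 4·4·6)) / (2·4) = (−5 + √121) / 8 = (−5 + 11)/8 = 3/4.
ℓ''(φ) = −6/φ² − 4 < 0, confirming a maximum.

φ̂_MAP = 0.750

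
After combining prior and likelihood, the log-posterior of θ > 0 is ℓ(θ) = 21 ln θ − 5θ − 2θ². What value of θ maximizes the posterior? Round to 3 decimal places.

θ̂_MAP = 1.750

ℓ'(θ) = 21/θ − 5 − 4θ. Setting this to zero and multiplying by θ: 4θ² + 5θ − 21 = 0.
θ = (−5 + √(5² + 4·4·21)) / (2·4) = (−5 + √361) / 8 = (−5 + 19)/8 = 7/4.
ℓ''(θ) = −21/θ² − 4 < 0, confirming a maximum.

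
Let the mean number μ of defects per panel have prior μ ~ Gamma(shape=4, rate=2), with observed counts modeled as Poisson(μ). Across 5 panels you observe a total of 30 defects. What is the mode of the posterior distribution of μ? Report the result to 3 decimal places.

Σxᵢ = 30, n = 5.
Posterior ∝ μ^3e^(−2μ) · μ^30e^(−5μ) = μ^33e^(−7μ), i.e. Gamma(shape=34, rate=7).
The mode of a Gamma(a, b) with a ≥ 1 (shape–rate) is (a−1)/b = 33/7 ≈ 4.714.

μ̂_MAP = 4.714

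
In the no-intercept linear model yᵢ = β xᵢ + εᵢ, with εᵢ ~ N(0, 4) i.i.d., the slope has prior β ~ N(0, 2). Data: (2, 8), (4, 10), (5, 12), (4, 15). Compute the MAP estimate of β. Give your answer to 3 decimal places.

log p(β | y) = −Σ(yᵢ − βxᵢ)²/(2·4) − β²/(2·2) + const.
Setting the derivative to zero: Σxᵢ(yᵢ − βxᵢ)/4 − β/2 = 0, so β = Σxᵢyᵢ / (Σxᵢ² + σ²/τ²).
Σxᵢyᵢ = 2·8 + 4·10 + 5·12 + 4·15 = 176; Σxᵢ² = 61; σ²/τ² = 2.
β̂_MAP = 176 / (61 + 2) = 176/63 ≈ 2.794.

β̂_MAP = 2.794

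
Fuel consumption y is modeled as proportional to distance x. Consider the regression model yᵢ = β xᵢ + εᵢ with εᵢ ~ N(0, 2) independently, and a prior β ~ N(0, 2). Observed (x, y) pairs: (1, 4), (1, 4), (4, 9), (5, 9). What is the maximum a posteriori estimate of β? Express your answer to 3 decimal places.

β̂_MAP = 2.023

log p(β | y) = −Σ(yᵢ − βxᵢ)²/(2·2) − β²/(2·2) + const.
Setting the derivative to zero: Σxᵢ(yᵢ − βxᵢ)/2 − β/2 = 0, so β = Σxᵢyᵢ / (Σxᵢ² + σ²/τ²).
Σxᵢyᵢ = 1·4 + 1·4 + 4·9 + 5·9 = 89; Σxᵢ² = 43; σ²/τ² = 1.
β̂_MAP = 89 / (43 + 1) = 89/44 ≈ 2.023.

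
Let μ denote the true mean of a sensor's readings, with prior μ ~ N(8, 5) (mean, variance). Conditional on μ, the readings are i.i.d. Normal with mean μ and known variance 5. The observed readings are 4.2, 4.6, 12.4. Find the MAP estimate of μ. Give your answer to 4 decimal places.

n = 3; x̄ = (4.2 + 4.6 + 12.4)/3 = 21.2/3 = 106/15 ≈ 7.0667.
For a Normal prior and Normal likelihood with known variance, the posterior is Normal; its mode equals its mean, the precision-weighted average.
Prior precision 1/σ₀² = 1/5 = 0.2; data precision n/σ² = 3/5 = 0.6.
μ̂ = (0.2·8 + 0.6·(106/15)) / (0.2 + 0.6) = 5.84/0.8 = 7.3000.

μ̂_MAP = 7.3000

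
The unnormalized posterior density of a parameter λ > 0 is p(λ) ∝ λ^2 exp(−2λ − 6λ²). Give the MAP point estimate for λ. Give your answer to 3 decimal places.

ℓ'(λ) = 2/λ − 2 − 12λ. Setting this to zero and multiplying by λ: 12λ² + 2λ − 2 = 0.
λ = (−2 + √(2² + 4·12·2)) / (2·12) = (−2 + √100) / 24 = (−2 + 10)/24 = 1/3.
ℓ''(λ) = −2/λ² − 12 < 0, confirming a maximum.

λ̂_MAP = 0.333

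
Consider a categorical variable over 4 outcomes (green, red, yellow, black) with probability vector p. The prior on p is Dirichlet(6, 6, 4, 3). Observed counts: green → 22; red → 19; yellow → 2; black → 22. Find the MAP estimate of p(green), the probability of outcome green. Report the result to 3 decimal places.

MAP estimate of p(green) = 0.338

The posterior is Dirichlet(αᵢ + nᵢ) = Dirichlet(28, 25, 6, 25).
For a Dirichlet(a₁,…,a_K) with all aᵢ > 1, the mode has j-th component (aⱼ − 1)/(Σaᵢ − K).
Here Σaᵢ = 84 and K = 4, so p(green) = (28 − 1)/(84 − 4) = 27/80 ≈ 0.338.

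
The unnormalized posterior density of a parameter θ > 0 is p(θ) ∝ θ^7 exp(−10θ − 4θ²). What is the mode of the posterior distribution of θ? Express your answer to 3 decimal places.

θ̂_MAP = 0.500

ℓ'(θ) = 7/θ − 10 − 8θ. Setting this to zero and multiplying by θ: 8θ² + 10θ − 7 = 0.
θ = (−10 + √(10² + 4·8·7)) / (2·8) = (−10 + √324) / 16 = (−10 + 18)/16 = 1/2.
ℓ''(θ) = −7/θ² − 8 < 0, confirming a maximum.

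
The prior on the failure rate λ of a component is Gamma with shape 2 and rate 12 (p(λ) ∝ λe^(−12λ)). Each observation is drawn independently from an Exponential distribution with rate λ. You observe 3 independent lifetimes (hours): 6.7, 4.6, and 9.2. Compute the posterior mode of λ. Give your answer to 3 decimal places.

λ̂_MAP = 0.123

The Exponential(rate=λ) likelihood is ∝ λ^n e^(−λΣtᵢ). Here n = 3 and Σtᵢ = 6.7 + 4.6 + 9.2 = 20.5.
Posterior ∝ λe^(−12λ) · λ^3e^(−20.5λ) = λ^4e^(−32.5λ), i.e. Gamma(5, 32.5).
Mode = (a−1)/b = 4/32.5 ≈ 0.123.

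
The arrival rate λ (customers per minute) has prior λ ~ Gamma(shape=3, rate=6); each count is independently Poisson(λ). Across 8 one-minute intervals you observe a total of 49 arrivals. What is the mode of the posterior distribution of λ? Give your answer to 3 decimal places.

λ̂_MAP = 3.643

Σxᵢ = 49, n = 8.
Posterior ∝ λ^2e^(−6λ) · λ^49e^(−8λ) = λ^51e^(−14λ), i.e. Gamma(shape=52, rate=14).
The mode of a Gamma(a, b) with a ≥ 1 (shape–rate) is (a−1)/b = 51/14 ≈ 3.643.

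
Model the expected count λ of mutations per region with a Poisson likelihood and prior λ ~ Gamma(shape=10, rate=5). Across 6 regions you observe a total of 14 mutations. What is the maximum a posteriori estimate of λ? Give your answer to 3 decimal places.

λ̂_MAP = 2.091

Σxᵢ = 14, n = 6.
Posterior ∝ λ^9e^(−5λ) · λ^14e^(−6λ) = λ^23e^(−11λ), i.e. Gamma(shape=24, rate=11).
The mode of a Gamma(a, b) with a ≥ 1 (shape–rate) is (a−1)/b = 23/11 ≈ 2.091.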